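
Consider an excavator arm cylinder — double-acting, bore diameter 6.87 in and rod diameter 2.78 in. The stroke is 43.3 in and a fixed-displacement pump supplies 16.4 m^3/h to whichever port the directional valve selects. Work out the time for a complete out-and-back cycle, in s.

Cap-side area A_cap = π/4 × (6.87 in)² = 37.07 in^2
Rod-side annular area A_ann = π/4 × (6.87² − 2.78²) = 31.00 in^2
t_ext = A_cap·L/Q = 5.774 s
t_ret = A_ann·L/Q = 4.828 s
t_cycle = t_ext + t_ret

t ≈ 10.6 s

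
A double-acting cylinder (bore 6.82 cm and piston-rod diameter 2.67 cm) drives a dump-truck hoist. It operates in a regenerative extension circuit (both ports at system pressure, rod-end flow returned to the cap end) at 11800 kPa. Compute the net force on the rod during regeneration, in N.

With equal pressure on both faces, forces on the annular region cancel; the net push is pressure × rod cross-section.
Rod cross-section A_rod = π/4 × (2.67 cm)² = 5.599 cm^2
F = P × A_rod

F ≈ 6610 N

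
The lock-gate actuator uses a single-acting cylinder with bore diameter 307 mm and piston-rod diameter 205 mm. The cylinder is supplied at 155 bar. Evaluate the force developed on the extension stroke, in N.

Cap-side area A_cap = π/4 × (307 mm)² = 74020 mm^2
F = P × A_cap = 155 bar × A_cap

F ≈ 1.15e6 N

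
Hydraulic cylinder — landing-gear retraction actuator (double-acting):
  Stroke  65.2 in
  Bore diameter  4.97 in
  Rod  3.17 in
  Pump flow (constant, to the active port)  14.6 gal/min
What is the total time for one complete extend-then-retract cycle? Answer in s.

t ≈ 35.9 s

Cap-side area A_cap = π/4 × (4.97 in)² = 19.40 in^2
Rod-side annular area A_ann = π/4 × (4.97² − 3.17²) = 11.51 in^2
t_ext = A_cap·L/Q = 22.50 s
t_ret = A_ann·L/Q = 13.35 s
t_cycle = t_ext + t_ret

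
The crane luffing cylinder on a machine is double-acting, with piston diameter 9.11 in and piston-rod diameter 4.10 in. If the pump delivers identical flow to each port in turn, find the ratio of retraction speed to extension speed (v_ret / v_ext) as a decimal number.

Cap-side area A_cap = π/4 × (9.11 in)² = 65.18 in^2
Rod-side annular area A_ann = π/4 × (9.11² − 4.10²) = 51.98 in^2
For equal Q, v ∝ 1/A, so v_ret/v_ext = A_cap/A_ann.

v_ret/v_ext ≈ 1.25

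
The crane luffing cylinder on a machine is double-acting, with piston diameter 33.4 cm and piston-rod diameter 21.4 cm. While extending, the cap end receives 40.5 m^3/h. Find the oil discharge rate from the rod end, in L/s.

Cap-side area A_cap = π/4 × (33.4 cm)² = 876.2 cm^2
Rod-side annular area A_ann = π/4 × (33.4² − 21.4²) = 516.5 cm^2
Piston speed v = Q_in/A_cap; rod-end outflow Q_out = v × A_ann = Q_in × A_ann/A_cap.

Q_out ≈ 6.63 L/s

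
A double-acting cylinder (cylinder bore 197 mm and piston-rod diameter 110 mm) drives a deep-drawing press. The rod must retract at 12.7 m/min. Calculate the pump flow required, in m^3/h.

Rod-side annular area A_ann = π/4 × (197² − 110²) = 20980 mm^2
Q = A × v

Q ≈ 16.0 m^3/h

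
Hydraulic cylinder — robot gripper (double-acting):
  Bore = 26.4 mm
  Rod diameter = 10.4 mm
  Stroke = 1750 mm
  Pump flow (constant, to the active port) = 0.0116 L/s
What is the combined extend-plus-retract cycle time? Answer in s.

Cap-side area A_cap = π/4 × (26.4 mm)² = 547.4 mm^2
Rod-side annular area A_ann = π/4 × (26.4² − 10.4²) = 462.4 mm^2
t_ext = A_cap·L/Q = 82.58 s
t_ret = A_ann·L/Q = 69.77 s
t_cycle = t_ext + t_ret

t ≈ 152 s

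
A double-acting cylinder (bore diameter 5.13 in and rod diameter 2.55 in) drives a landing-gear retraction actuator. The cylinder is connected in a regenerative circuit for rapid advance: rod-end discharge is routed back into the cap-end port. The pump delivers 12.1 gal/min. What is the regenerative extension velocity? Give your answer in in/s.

In regeneration the rod-end outflow joins the pump flow into the cap end, so the net volume the pump must supply per unit advance equals the rod cross-section area.
Rod cross-section A_rod = π/4 × (2.55 in)² = 5.107 in^2
v = Q_pump / A_rod

v ≈ 9.12 in/s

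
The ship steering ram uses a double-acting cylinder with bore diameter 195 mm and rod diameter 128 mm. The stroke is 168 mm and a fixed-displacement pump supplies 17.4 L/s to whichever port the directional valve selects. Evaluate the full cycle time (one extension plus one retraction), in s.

Cap-side area A_cap = π/4 × (195 mm)² = 29860 mm^2
Rod-side annular area A_ann = π/4 × (195² − 128²) = 17000 mm^2
t_ext = A_cap·L/Q = 0.2883 s
t_ret = A_ann·L/Q = 0.1641 s
t_cycle = t_ext + t_ret

t ≈ 0.452 s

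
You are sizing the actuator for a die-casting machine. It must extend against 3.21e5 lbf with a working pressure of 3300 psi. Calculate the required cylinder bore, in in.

Extension force acts on the full piston face: F = P × (π/4)D².
D = √(4F / (πP)) = √(4 × 3.21e5 lbf / (π × 3300 psi))

D ≈ 11.1 in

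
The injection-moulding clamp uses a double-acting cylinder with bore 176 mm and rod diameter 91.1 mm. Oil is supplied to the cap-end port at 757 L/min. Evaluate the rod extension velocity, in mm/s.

v ≈ 519 mm/s

Cap-side area A_cap = π/4 × (176 mm)² = 24330 mm^2
v = Q / A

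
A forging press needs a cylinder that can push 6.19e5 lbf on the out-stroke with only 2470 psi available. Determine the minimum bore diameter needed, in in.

Extension force acts on the full piston face: F = P × (π/4)D².
D = √(4F / (πP)) = √(4 × 6.19e5 lbf / (π × 2470 psi))

D ≈ 17.9 in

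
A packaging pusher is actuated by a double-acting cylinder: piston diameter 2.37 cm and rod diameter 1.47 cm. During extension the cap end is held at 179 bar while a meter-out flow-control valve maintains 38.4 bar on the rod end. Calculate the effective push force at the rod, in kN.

F ≈ 6.85 kN

Cap-side area A_cap = π/4 × (2.37 cm)² = 4.412 cm^2
Rod-side annular area A_ann = π/4 × (2.37² − 1.47²) = 2.714 cm^2
Net thrust = P_cap·A_cap − P_rod·A_ann = 7.897 kN − 1.042 kN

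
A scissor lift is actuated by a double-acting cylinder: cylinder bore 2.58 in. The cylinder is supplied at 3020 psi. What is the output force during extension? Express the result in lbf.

F ≈ 15800 lbf

Cap-side area A_cap = π/4 × (2.58 in)² = 5.228 in^2
F = P × A_cap = 3020 psi × A_cap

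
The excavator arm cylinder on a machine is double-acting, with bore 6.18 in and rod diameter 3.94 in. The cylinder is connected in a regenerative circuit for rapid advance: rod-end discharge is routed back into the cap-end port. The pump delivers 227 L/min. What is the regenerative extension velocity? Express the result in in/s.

v ≈ 18.9 in/s

In regeneration the rod-end outflow joins the pump flow into the cap end, so the net volume the pump must supply per unit advance equals the rod cross-section area.
Rod cross-section A_rod = π/4 × (3.94 in)² = 12.19 in^2
v = Q_pump / A_rod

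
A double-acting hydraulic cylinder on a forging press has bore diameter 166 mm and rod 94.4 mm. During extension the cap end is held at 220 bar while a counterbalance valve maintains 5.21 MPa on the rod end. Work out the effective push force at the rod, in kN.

F ≈ 400 kN

Cap-side area A_cap = π/4 × (166 mm)² = 21640 mm^2
Rod-side annular area A_ann = π/4 × (166² − 94.4²) = 14640 mm^2
Net thrust = P_cap·A_cap − P_rod·A_ann = 476.1 kN − 76.29 kN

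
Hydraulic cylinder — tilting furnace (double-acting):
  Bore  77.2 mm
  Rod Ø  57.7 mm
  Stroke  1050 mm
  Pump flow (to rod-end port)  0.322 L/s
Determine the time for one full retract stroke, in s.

t ≈ 6.74 s

Rod-side annular area A_ann = π/4 × (77.2² − 57.7²) = 2066 mm^2
Swept volume V = A × L; t = V / Q = A·L / Q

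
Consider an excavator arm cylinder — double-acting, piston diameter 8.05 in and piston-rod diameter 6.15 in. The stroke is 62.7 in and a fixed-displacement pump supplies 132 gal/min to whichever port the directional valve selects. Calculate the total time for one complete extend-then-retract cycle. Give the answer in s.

Cap-side area A_cap = π/4 × (8.05 in)² = 50.90 in^2
Rod-side annular area A_ann = π/4 × (8.05² − 6.15²) = 21.19 in^2
t_ext = A_cap·L/Q = 6.279 s
t_ret = A_ann·L/Q = 2.614 s
t_cycle = t_ext + t_ret

t ≈ 8.89 s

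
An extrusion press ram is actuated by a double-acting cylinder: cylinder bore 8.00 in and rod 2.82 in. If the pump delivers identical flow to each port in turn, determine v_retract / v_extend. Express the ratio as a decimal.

Cap-side area A_cap = π/4 × (8.00 in)² = 50.27 in^2
Rod-side annular area A_ann = π/4 × (8.00² − 2.82²) = 44.02 in^2
For equal Q, v ∝ 1/A, so v_ret/v_ext = A_cap/A_ann.

v_ret/v_ext ≈ 1.14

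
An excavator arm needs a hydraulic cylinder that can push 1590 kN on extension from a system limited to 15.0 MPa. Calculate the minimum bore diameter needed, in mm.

D ≈ 367 mm

Extension force acts on the full piston face: F = P × (π/4)D².
D = √(4F / (πP)) = √(4 × 1590 kN / (π × 15.0 MPa))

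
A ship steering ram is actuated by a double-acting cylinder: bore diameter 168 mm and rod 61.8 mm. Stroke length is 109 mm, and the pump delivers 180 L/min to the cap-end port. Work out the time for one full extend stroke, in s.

Cap-side area A_cap = π/4 × (168 mm)² = 22170 mm^2
Swept volume V = A × L; t = V / Q = A·L / Q

t ≈ 0.805 s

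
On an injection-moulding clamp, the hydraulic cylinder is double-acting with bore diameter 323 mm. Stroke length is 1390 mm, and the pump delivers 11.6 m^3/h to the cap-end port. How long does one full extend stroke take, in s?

Cap-side area A_cap = π/4 × (323 mm)² = 81940 mm^2
Swept volume V = A × L; t = V / Q = A·L / Q

t ≈ 35.3 s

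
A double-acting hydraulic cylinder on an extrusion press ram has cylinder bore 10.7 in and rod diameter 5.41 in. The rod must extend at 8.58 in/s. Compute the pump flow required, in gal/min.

Q ≈ 200 gal/min

Cap-side area A_cap = π/4 × (10.7 in)² = 89.92 in^2
Q = A × v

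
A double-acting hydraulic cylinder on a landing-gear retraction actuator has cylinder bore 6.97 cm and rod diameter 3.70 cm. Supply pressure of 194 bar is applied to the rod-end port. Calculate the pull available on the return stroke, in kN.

Rod-side annular area A_ann = π/4 × (6.97² − 3.70²) = 27.40 cm^2
On retraction the pressure acts on the annular area (bore minus rod).
F = P × A_ann

F ≈ 53.2 kN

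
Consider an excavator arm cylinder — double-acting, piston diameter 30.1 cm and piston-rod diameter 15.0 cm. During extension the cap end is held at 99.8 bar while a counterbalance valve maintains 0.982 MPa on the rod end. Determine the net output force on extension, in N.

F ≈ 6.58e5 N

Cap-side area A_cap = π/4 × (30.1 cm)² = 711.6 cm^2
Rod-side annular area A_ann = π/4 × (30.1² − 15.0²) = 534.9 cm^2
Net thrust = P_cap·A_cap − P_rod·A_ann = 7.102e5 N − 52520 N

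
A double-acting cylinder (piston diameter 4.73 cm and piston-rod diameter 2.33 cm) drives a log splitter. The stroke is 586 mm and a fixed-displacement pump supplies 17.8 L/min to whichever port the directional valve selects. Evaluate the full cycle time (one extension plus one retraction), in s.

Cap-side area A_cap = π/4 × (4.73 cm)² = 17.57 cm^2
Rod-side annular area A_ann = π/4 × (4.73² − 2.33²) = 13.31 cm^2
t_ext = A_cap·L/Q = 3.471 s
t_ret = A_ann·L/Q = 2.629 s
t_cycle = t_ext + t_ret

t ≈ 6.10 s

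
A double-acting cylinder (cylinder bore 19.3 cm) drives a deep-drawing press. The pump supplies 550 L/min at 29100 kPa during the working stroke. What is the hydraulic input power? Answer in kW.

Hydraulic power = P × Q

W ≈ 267 kW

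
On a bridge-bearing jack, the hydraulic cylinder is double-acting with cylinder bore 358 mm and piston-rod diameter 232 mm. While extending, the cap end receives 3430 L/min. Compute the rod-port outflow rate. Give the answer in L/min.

Cap-side area A_cap = π/4 × (358 mm)² = 1.007e5 mm^2
Rod-side annular area A_ann = π/4 × (358² − 232²) = 58390 mm^2
Piston speed v = Q_in/A_cap; rod-end outflow Q_out = v × A_ann = Q_in × A_ann/A_cap.

Q_out ≈ 1990 L/min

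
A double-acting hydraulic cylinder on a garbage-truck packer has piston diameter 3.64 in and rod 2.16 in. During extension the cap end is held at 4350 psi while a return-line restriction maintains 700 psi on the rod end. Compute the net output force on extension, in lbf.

Cap-side area A_cap = π/4 × (3.64 in)² = 10.41 in^2
Rod-side annular area A_ann = π/4 × (3.64² − 2.16²) = 6.742 in^2
Net thrust = P_cap·A_cap − P_rod·A_ann = 45270 lbf − 4719 lbf

F ≈ 40500 lbf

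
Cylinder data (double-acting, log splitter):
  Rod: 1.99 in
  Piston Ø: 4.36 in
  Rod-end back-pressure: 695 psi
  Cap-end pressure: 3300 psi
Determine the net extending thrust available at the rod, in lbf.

F ≈ 41100 lbf

Cap-side area A_cap = π/4 × (4.36 in)² = 14.93 in^2
Rod-side annular area A_ann = π/4 × (4.36² − 1.99²) = 11.82 in^2
Net thrust = P_cap·A_cap − P_rod·A_ann = 49270 lbf − 8215 lbf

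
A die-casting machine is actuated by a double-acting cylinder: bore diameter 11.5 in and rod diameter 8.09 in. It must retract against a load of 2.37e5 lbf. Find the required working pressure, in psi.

Rod-side annular area A_ann = π/4 × (11.5² − 8.09²) = 52.47 in^2
Retraction: pressure acts on the annular area.
P = F / A = 2.37e5 lbf / A

P ≈ 4520 psi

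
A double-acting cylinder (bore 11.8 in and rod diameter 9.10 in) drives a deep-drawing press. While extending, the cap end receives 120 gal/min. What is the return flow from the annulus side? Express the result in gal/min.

Q_out ≈ 48.6 gal/min

Cap-side area A_cap = π/4 × (11.8 in)² = 109.4 in^2
Rod-side annular area A_ann = π/4 × (11.8² − 9.10²) = 44.32 in^2
Piston speed v = Q_in/A_cap; rod-end outflow Q_out = v × A_ann = Q_in × A_ann/A_cap.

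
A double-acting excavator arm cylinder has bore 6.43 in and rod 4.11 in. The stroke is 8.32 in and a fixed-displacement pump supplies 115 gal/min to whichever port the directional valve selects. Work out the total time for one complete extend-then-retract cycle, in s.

t ≈ 0.971 s

Cap-side area A_cap = π/4 × (6.43 in)² = 32.47 in^2
Rod-side annular area A_ann = π/4 × (6.43² − 4.11²) = 19.21 in^2
t_ext = A_cap·L/Q = 0.6102 s
t_ret = A_ann·L/Q = 0.3609 s
t_cycle = t_ext + t_ret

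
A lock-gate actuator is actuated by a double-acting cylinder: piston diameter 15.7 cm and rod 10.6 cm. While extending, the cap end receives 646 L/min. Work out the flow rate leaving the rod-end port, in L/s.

Q_out ≈ 5.86 L/s

Cap-side area A_cap = π/4 × (15.7 cm)² = 193.6 cm^2
Rod-side annular area A_ann = π/4 × (15.7² − 10.6²) = 105.3 cm^2
Piston speed v = Q_in/A_cap; rod-end outflow Q_out = v × A_ann = Q_in × A_ann/A_cap.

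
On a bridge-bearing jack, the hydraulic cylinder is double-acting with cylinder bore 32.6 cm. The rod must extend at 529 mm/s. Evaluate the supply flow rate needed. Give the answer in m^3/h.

Q ≈ 159 m^3/h

Cap-side area A_cap = π/4 × (32.6 cm)² = 834.7 cm^2
Q = A × v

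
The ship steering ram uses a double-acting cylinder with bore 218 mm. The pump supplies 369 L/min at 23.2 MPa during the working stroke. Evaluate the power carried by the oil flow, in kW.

W ≈ 143 kW

Hydraulic power = P × Q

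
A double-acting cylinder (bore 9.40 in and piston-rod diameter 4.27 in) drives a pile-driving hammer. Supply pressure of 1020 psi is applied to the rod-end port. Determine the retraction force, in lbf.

F ≈ 56200 lbf

Rod-side annular area A_ann = π/4 × (9.40² − 4.27²) = 55.08 in^2
On retraction the pressure acts on the annular area (bore minus rod).
F = P × A_ann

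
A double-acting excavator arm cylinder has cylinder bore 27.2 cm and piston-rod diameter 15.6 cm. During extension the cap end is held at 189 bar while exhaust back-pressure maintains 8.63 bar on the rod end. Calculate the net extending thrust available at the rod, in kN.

Cap-side area A_cap = π/4 × (27.2 cm)² = 581.1 cm^2
Rod-side annular area A_ann = π/4 × (27.2² − 15.6²) = 389.9 cm^2
Net thrust = P_cap·A_cap − P_rod·A_ann = 1098 kN − 33.65 kN

F ≈ 1060 kN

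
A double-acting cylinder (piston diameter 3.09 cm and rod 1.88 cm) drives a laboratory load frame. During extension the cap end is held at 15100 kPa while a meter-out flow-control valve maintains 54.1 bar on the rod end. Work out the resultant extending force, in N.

Cap-side area A_cap = π/4 × (3.09 cm)² = 7.499 cm^2
Rod-side annular area A_ann = π/4 × (3.09² − 1.88²) = 4.723 cm^2
Net thrust = P_cap·A_cap − P_rod·A_ann = 11320 N − 2555 N

F ≈ 8770 N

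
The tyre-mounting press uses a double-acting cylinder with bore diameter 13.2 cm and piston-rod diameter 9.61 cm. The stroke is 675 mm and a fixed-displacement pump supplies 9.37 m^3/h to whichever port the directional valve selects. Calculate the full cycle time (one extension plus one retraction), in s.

Cap-side area A_cap = π/4 × (13.2 cm)² = 136.8 cm^2
Rod-side annular area A_ann = π/4 × (13.2² − 9.61²) = 64.31 cm^2
t_ext = A_cap·L/Q = 3.549 s
t_ret = A_ann·L/Q = 1.668 s
t_cycle = t_ext + t_ret

t ≈ 5.22 s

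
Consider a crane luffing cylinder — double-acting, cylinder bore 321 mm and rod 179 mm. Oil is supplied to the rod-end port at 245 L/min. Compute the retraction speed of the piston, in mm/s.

Rod-side annular area A_ann = π/4 × (321² − 179²) = 55760 mm^2
Flow into the rod-end port fills the annular volume.
v = Q / A

v ≈ 73.2 mm/s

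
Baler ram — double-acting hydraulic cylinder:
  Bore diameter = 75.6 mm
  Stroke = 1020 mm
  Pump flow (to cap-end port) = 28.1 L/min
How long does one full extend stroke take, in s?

t ≈ 9.78 s

Cap-side area A_cap = π/4 × (75.6 mm)² = 4489 mm^2
Swept volume V = A × L; t = V / Q = A·L / Q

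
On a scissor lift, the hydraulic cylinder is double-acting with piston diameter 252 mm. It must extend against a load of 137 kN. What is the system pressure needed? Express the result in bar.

Cap-side area A_cap = π/4 × (252 mm)² = 49880 mm^2
P = F / A = 137 kN / A

P ≈ 27.5 bar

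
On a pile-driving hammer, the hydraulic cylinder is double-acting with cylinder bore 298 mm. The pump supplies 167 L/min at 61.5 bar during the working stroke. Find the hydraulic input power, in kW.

W ≈ 17.1 kW

Hydraulic power = P × Q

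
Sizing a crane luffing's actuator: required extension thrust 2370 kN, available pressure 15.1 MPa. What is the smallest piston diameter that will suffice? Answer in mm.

D ≈ 447 mm

Extension force acts on the full piston face: F = P × (π/4)D².
D = √(4F / (πP)) = √(4 × 2370 kN / (π × 15.1 MPa))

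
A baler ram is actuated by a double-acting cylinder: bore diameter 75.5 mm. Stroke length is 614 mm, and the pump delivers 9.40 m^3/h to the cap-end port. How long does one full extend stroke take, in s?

Cap-side area A_cap = π/4 × (75.5 mm)² = 4477 mm^2
Swept volume V = A × L; t = V / Q = A·L / Q

t ≈ 1.05 s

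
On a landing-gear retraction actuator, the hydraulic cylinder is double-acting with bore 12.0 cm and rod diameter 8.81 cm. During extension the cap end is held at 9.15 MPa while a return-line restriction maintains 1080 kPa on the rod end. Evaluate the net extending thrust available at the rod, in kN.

Cap-side area A_cap = π/4 × (12.0 cm)² = 113.1 cm^2
Rod-side annular area A_ann = π/4 × (12.0² − 8.81²) = 52.14 cm^2
Net thrust = P_cap·A_cap − P_rod·A_ann = 103.5 kN − 5.631 kN

F ≈ 97.9 kN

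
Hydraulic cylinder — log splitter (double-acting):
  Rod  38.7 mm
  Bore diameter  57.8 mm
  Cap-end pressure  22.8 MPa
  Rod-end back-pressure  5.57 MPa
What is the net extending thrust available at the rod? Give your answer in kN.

F ≈ 51.8 kN

Cap-side area A_cap = π/4 × (57.8 mm)² = 2624 mm^2
Rod-side annular area A_ann = π/4 × (57.8² − 38.7²) = 1448 mm^2
Net thrust = P_cap·A_cap − P_rod·A_ann = 59.82 kN − 8.063 kN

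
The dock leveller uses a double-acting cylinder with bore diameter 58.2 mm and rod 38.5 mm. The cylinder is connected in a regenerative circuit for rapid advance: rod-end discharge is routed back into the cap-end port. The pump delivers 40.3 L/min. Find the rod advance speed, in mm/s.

In regeneration the rod-end outflow joins the pump flow into the cap end, so the net volume the pump must supply per unit advance equals the rod cross-section area.
Rod cross-section A_rod = π/4 × (38.5 mm)² = 1164 mm^2
v = Q_pump / A_rod

v ≈ 577 mm/s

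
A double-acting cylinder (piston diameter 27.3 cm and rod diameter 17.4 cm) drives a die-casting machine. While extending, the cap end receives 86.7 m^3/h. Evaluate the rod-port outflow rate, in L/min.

Cap-side area A_cap = π/4 × (27.3 cm)² = 585.3 cm^2
Rod-side annular area A_ann = π/4 × (27.3² − 17.4²) = 347.6 cm^2
Piston speed v = Q_in/A_cap; rod-end outflow Q_out = v × A_ann = Q_in × A_ann/A_cap.

Q_out ≈ 858 L/min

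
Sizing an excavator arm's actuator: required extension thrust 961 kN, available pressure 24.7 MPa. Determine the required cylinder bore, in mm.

D ≈ 223 mm

Extension force acts on the full piston face: F = P × (π/4)D².
D = √(4F / (πP)) = √(4 × 961 kN / (π × 24.7 MPa))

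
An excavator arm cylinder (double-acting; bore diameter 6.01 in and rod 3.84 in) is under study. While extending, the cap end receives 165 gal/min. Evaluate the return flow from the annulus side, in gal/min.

Q_out ≈ 97.6 gal/min

Cap-side area A_cap = π/4 × (6.01 in)² = 28.37 in^2
Rod-side annular area A_ann = π/4 × (6.01² − 3.84²) = 16.79 in^2
Piston speed v = Q_in/A_cap; rod-end outflow Q_out = v × A_ann = Q_in × A_ann/A_cap.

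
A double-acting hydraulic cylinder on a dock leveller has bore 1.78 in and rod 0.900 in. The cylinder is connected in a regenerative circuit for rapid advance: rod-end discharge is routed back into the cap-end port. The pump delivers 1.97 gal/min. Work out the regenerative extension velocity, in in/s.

v ≈ 11.9 in/s

In regeneration the rod-end outflow joins the pump flow into the cap end, so the net volume the pump must supply per unit advance equals the rod cross-section area.
Rod cross-section A_rod = π/4 × (0.900 in)² = 0.6362 in^2
v = Q_pump / A_rod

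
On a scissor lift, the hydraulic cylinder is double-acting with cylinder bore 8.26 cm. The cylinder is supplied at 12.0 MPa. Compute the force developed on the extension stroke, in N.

Cap-side area A_cap = π/4 × (8.26 cm)² = 53.59 cm^2
F = P × A_cap = 12.0 MPa × A_cap

F ≈ 64300 N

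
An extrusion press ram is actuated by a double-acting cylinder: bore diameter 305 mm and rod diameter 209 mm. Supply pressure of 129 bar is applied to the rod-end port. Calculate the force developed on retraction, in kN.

Rod-side annular area A_ann = π/4 × (305² − 209²) = 38750 mm^2
On retraction the pressure acts on the annular area (bore minus rod).
F = P × A_ann

F ≈ 500 kN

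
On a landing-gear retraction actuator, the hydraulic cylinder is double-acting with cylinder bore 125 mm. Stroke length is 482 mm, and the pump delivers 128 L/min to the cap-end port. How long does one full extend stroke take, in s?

Cap-side area A_cap = π/4 × (125 mm)² = 12270 mm^2
Swept volume V = A × L; t = V / Q = A·L / Q

t ≈ 2.77 s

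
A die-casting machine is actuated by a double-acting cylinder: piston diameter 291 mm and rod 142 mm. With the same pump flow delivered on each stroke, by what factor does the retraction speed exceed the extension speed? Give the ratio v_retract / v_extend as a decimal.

Cap-side area A_cap = π/4 × (291 mm)² = 66510 mm^2
Rod-side annular area A_ann = π/4 × (291² − 142²) = 50670 mm^2
For equal Q, v ∝ 1/A, so v_ret/v_ext = A_cap/A_ann.

v_ret/v_ext ≈ 1.31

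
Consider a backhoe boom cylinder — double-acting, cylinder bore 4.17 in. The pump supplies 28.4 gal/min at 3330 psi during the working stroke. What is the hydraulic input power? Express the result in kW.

Hydraulic power = P × Q

W ≈ 41.1 kW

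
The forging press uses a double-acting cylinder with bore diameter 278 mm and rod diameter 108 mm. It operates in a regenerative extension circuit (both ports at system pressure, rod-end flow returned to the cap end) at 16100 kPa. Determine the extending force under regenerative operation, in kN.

With equal pressure on both faces, forces on the annular region cancel; the net push is pressure × rod cross-section.
Rod cross-section A_rod = π/4 × (108 mm)² = 9161 mm^2
F = P × A_rod

F ≈ 147 kN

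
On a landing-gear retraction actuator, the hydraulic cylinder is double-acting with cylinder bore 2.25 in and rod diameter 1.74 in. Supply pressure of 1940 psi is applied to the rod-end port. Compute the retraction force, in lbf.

Rod-side annular area A_ann = π/4 × (2.25² − 1.74²) = 1.598 in^2
On retraction the pressure acts on the annular area (bore minus rod).
F = P × A_ann

F ≈ 3100 lbf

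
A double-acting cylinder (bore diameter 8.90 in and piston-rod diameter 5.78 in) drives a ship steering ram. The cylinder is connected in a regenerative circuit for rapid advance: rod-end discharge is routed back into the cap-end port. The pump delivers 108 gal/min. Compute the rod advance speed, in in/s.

In regeneration the rod-end outflow joins the pump flow into the cap end, so the net volume the pump must supply per unit advance equals the rod cross-section area.
Rod cross-section A_rod = π/4 × (5.78 in)² = 26.24 in^2
v = Q_pump / A_rod

v ≈ 15.8 in/s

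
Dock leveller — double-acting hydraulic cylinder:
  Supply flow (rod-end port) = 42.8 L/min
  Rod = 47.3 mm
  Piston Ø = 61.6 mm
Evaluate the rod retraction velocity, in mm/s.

v ≈ 583 mm/s

Rod-side annular area A_ann = π/4 × (61.6² − 47.3²) = 1223 mm^2
Flow into the rod-end port fills the annular volume.
v = Q / A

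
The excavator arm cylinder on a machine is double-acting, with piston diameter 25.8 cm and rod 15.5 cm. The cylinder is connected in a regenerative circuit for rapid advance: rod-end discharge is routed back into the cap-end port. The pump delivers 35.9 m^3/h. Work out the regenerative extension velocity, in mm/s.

v ≈ 528 mm/s

In regeneration the rod-end outflow joins the pump flow into the cap end, so the net volume the pump must supply per unit advance equals the rod cross-section area.
Rod cross-section A_rod = π/4 × (15.5 cm)² = 188.7 cm^2
v = Q_pump / A_rod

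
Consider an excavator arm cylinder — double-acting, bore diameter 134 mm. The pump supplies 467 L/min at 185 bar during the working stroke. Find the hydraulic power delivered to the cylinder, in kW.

Hydraulic power = P × Q

W ≈ 144 kW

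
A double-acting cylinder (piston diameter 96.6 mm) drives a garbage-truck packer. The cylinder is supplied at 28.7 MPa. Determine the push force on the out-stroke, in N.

Cap-side area A_cap = π/4 × (96.6 mm)² = 7329 mm^2
F = P × A_cap = 28.7 MPa × A_cap

F ≈ 2.10e5 N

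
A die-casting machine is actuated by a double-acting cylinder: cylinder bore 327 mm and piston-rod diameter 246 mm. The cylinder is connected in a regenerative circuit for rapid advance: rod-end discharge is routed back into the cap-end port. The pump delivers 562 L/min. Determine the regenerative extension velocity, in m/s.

In regeneration the rod-end outflow joins the pump flow into the cap end, so the net volume the pump must supply per unit advance equals the rod cross-section area.
Rod cross-section A_rod = π/4 × (246 mm)² = 47530 mm^2
v = Q_pump / A_rod

v ≈ 0.197 m/s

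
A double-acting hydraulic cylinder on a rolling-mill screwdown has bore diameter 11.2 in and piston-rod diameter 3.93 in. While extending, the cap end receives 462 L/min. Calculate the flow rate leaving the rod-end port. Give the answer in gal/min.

Q_out ≈ 107 gal/min

Cap-side area A_cap = π/4 × (11.2 in)² = 98.52 in^2
Rod-side annular area A_ann = π/4 × (11.2² − 3.93²) = 86.39 in^2
Piston speed v = Q_in/A_cap; rod-end outflow Q_out = v × A_ann = Q_in × A_ann/A_cap.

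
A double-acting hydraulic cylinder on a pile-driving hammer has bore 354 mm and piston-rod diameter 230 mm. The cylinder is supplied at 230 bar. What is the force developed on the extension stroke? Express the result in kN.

Cap-side area A_cap = π/4 × (354 mm)² = 98420 mm^2
F = P × A_cap = 230 bar × A_cap

F ≈ 2260 kN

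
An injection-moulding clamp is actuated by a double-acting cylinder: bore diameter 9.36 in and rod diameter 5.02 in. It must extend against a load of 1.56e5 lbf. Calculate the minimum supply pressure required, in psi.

P ≈ 2270 psi

Cap-side area A_cap = π/4 × (9.36 in)² = 68.81 in^2
P = F / A = 1.56e5 lbf / A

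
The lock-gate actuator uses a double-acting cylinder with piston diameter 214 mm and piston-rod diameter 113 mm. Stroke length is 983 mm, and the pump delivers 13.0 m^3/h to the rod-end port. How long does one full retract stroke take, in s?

t ≈ 7.06 s

Rod-side annular area A_ann = π/4 × (214² − 113²) = 25940 mm^2
Swept volume V = A × L; t = V / Q = A·L / Q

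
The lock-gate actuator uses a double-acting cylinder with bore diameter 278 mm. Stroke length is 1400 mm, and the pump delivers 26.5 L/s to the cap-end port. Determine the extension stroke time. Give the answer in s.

t ≈ 3.21 s

Cap-side area A_cap = π/4 × (278 mm)² = 60700 mm^2
Swept volume V = A × L; t = V / Q = A·L / Q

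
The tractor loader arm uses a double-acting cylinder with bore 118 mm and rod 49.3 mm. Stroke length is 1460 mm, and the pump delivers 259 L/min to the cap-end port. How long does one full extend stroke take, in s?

Cap-side area A_cap = π/4 × (118 mm)² = 10940 mm^2
Swept volume V = A × L; t = V / Q = A·L / Q

t ≈ 3.70 s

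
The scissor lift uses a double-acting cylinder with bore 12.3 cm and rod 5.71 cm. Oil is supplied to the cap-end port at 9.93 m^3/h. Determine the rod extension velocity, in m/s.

v ≈ 0.232 m/s

Cap-side area A_cap = π/4 × (12.3 cm)² = 118.8 cm^2
v = Q / A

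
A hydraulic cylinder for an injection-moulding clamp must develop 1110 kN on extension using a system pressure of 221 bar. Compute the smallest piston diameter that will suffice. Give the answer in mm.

Extension force acts on the full piston face: F = P × (π/4)D².
D = √(4F / (πP)) = √(4 × 1110 kN / (π × 221 bar))

D ≈ 253 mm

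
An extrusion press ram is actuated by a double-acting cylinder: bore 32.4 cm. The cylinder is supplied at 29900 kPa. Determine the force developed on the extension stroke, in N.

Cap-side area A_cap = π/4 × (32.4 cm)² = 824.5 cm^2
F = P × A_cap = 29900 kPa × A_cap

F ≈ 2.47e6 N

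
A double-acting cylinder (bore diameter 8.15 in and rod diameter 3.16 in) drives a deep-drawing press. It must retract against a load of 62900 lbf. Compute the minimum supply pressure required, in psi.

Rod-side annular area A_ann = π/4 × (8.15² − 3.16²) = 44.33 in^2
Retraction: pressure acts on the annular area.
P = F / A = 62900 lbf / A

P ≈ 1420 psi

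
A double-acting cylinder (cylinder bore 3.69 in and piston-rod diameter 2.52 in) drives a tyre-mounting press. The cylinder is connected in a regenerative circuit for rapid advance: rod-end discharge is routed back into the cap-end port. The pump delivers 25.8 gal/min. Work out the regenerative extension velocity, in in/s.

In regeneration the rod-end outflow joins the pump flow into the cap end, so the net volume the pump must supply per unit advance equals the rod cross-section area.
Rod cross-section A_rod = π/4 × (2.52 in)² = 4.988 in^2
v = Q_pump / A_rod

v ≈ 19.9 in/s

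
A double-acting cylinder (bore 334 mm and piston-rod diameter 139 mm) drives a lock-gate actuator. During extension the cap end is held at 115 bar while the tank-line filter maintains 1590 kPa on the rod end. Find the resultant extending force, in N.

Cap-side area A_cap = π/4 × (334 mm)² = 87620 mm^2
Rod-side annular area A_ann = π/4 × (334² − 139²) = 72440 mm^2
Net thrust = P_cap·A_cap − P_rod·A_ann = 1.008e6 N − 1.152e5 N

F ≈ 8.92e5 N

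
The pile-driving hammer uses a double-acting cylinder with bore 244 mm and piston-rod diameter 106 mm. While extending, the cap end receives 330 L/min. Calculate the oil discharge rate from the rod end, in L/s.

Q_out ≈ 4.46 L/s

Cap-side area A_cap = π/4 × (244 mm)² = 46760 mm^2
Rod-side annular area A_ann = π/4 × (244² − 106²) = 37930 mm^2
Piston speed v = Q_in/A_cap; rod-end outflow Q_out = v × A_ann = Q_in × A_ann/A_cap.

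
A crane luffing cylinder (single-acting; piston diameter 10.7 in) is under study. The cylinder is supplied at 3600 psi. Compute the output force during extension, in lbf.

F ≈ 3.24e5 lbf

Cap-side area A_cap = π/4 × (10.7 in)² = 89.92 in^2
F = P × A_cap = 3600 psi × A_cap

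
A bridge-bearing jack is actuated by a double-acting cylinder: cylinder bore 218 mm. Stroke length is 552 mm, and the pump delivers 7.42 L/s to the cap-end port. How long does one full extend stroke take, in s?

Cap-side area A_cap = π/4 × (218 mm)² = 37330 mm^2
Swept volume V = A × L; t = V / Q = A·L / Q

t ≈ 2.78 s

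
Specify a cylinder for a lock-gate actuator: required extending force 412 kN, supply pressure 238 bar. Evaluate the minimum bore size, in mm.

D ≈ 148 mm

Extension force acts on the full piston face: F = P × (π/4)D².
D = √(4F / (πP)) = √(4 × 412 kN / (π × 238 bar))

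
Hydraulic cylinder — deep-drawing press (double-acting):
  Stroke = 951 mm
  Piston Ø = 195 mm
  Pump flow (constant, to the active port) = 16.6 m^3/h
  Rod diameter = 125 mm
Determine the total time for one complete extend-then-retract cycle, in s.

Cap-side area A_cap = π/4 × (195 mm)² = 29860 mm^2
Rod-side annular area A_ann = π/4 × (195² − 125²) = 17590 mm^2
t_ext = A_cap·L/Q = 6.159 s
t_ret = A_ann·L/Q = 3.628 s
t_cycle = t_ext + t_ret

t ≈ 9.79 s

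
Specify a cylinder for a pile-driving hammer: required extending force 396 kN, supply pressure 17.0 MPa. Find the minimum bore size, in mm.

Extension force acts on the full piston face: F = P × (π/4)D².
D = √(4F / (πP)) = √(4 × 396 kN / (π × 17.0 MPa))

D ≈ 172 mm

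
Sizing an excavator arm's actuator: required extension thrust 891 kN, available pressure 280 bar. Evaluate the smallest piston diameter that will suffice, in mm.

Extension force acts on the full piston face: F = P × (π/4)D².
D = √(4F / (πP)) = √(4 × 891 kN / (π × 280 bar))

D ≈ 201 mm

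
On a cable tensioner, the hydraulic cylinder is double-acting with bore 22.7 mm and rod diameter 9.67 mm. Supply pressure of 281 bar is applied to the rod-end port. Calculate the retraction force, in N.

Rod-side annular area A_ann = π/4 × (22.7² − 9.67²) = 331.3 mm^2
On retraction the pressure acts on the annular area (bore minus rod).
F = P × A_ann

F ≈ 9310 N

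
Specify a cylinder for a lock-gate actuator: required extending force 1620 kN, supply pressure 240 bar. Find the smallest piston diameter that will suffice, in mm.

Extension force acts on the full piston face: F = P × (π/4)D².
D = √(4F / (πP)) = √(4 × 1620 kN / (π × 240 bar))

D ≈ 293 mm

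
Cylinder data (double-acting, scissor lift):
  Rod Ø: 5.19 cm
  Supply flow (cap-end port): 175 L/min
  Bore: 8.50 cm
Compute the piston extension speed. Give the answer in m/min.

Cap-side area A_cap = π/4 × (8.50 cm)² = 56.75 cm^2
v = Q / A

v ≈ 30.8 m/min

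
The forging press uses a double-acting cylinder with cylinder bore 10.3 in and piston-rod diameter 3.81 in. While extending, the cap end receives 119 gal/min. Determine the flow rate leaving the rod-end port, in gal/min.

Cap-side area A_cap = π/4 × (10.3 in)² = 83.32 in^2
Rod-side annular area A_ann = π/4 × (10.3² − 3.81²) = 71.92 in^2
Piston speed v = Q_in/A_cap; rod-end outflow Q_out = v × A_ann = Q_in × A_ann/A_cap.

Q_out ≈ 103 gal/min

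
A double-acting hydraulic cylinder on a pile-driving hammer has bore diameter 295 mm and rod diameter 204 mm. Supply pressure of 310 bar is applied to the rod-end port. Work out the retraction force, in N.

Rod-side annular area A_ann = π/4 × (295² − 204²) = 35660 mm^2
On retraction the pressure acts on the annular area (bore minus rod).
F = P × A_ann

F ≈ 1.11e6 N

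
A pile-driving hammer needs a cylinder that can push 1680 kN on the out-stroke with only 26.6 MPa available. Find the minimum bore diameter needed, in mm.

D ≈ 284 mm

Extension force acts on the full piston face: F = P × (π/4)D².
D = √(4F / (πP)) = √(4 × 1680 kN / (π × 26.6 MPa))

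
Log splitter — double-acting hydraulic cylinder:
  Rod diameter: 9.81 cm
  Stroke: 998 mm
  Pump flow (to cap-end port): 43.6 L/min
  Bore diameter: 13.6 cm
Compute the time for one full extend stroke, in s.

Cap-side area A_cap = π/4 × (13.6 cm)² = 145.3 cm^2
Swept volume V = A × L; t = V / Q = A·L / Q

t ≈ 20.0 s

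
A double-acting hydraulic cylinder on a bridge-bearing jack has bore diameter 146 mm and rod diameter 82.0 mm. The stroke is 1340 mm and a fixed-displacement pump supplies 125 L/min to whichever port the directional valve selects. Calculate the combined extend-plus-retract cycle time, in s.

t ≈ 18.1 s

Cap-side area A_cap = π/4 × (146 mm)² = 16740 mm^2
Rod-side annular area A_ann = π/4 × (146² − 82.0²) = 11460 mm^2
t_ext = A_cap·L/Q = 10.77 s
t_ret = A_ann·L/Q = 7.371 s
t_cycle = t_ext + t_ret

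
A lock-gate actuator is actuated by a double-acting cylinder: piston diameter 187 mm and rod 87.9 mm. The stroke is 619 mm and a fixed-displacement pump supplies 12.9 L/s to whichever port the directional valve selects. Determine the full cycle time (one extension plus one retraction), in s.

t ≈ 2.34 s

Cap-side area A_cap = π/4 × (187 mm)² = 27460 mm^2
Rod-side annular area A_ann = π/4 × (187² − 87.9²) = 21400 mm^2
t_ext = A_cap·L/Q = 1.318 s
t_ret = A_ann·L/Q = 1.027 s
t_cycle = t_ext + t_ret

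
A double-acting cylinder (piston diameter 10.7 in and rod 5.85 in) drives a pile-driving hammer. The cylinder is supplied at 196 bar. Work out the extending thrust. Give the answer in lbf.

Cap-side area A_cap = π/4 × (10.7 in)² = 89.92 in^2
F = P × A_cap = 196 bar × A_cap

F ≈ 2.56e5 lbf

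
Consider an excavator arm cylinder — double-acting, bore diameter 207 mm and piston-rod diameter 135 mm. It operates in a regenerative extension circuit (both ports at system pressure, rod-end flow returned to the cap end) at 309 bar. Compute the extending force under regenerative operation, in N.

With equal pressure on both faces, forces on the annular region cancel; the net push is pressure × rod cross-section.
Rod cross-section A_rod = π/4 × (135 mm)² = 14310 mm^2
F = P × A_rod

F ≈ 4.42e5 N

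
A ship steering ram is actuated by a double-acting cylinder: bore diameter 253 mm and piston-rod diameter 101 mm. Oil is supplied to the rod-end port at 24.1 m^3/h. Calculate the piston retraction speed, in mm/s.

v ≈ 158 mm/s

Rod-side annular area A_ann = π/4 × (253² − 101²) = 42260 mm^2
Flow into the rod-end port fills the annular volume.
v = Q / A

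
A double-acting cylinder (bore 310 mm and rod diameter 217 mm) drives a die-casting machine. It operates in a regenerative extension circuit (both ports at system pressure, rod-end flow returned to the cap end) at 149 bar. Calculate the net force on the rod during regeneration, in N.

With equal pressure on both faces, forces on the annular region cancel; the net push is pressure × rod cross-section.
Rod cross-section A_rod = π/4 × (217 mm)² = 36980 mm^2
F = P × A_rod

F ≈ 5.51e5 N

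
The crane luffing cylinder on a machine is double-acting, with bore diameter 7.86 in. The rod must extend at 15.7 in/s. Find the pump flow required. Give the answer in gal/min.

Cap-side area A_cap = π/4 × (7.86 in)² = 48.52 in^2
Q = A × v

Q ≈ 198 gal/min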